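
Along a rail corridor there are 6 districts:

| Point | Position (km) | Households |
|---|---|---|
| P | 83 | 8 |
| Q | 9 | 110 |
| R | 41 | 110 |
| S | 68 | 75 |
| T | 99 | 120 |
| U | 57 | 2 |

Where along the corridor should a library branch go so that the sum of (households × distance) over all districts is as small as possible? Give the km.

x = 41

For a sum of weighted absolute distances on a line, the optimum is the weighted median (not the mean). Total weight W = 425; half-weight = 212.5.
Sort by position and accumulate weight:
  km 9 (Q, w=110) → cum 110
  km 41 (R, w=110) → cum 220  ≥ 212.5 → median here
  km 57 (U, w=2) → cum 222
  km 68 (S, w=75) → cum 297
  km 83 (P, w=8) → cum 305
  km 99 (T, w=120) → cum 425
Optimal location: km 41.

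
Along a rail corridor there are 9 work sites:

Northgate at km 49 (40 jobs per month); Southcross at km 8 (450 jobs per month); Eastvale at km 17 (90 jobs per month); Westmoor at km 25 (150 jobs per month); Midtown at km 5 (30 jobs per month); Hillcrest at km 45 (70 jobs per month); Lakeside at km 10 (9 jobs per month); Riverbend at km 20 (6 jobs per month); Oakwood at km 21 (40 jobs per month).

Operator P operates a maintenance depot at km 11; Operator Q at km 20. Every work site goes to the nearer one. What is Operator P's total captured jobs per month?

The indifferent point is the midpoint (11+20)/2 = 15.5; work sites left of it (closer to Operator P at 11) go to Operator P, those right go to Operator Q.
  Midtown at 5 (w=30) → Operator P
  Southcross at 8 (w=450) → Operator P
  Lakeside at 10 (w=9) → Operator P
  Eastvale at 17 (w=90) → Operator Q
  Riverbend at 20 (w=6) → Operator Q
  Oakwood at 21 (w=40) → Operator Q
  Westmoor at 25 (w=150) → Operator Q
  Hillcrest at 45 (w=70) → Operator Q
  Northgate at 49 (w=40) → Operator Q
Operator P captures 489; Operator Q captures 396.

489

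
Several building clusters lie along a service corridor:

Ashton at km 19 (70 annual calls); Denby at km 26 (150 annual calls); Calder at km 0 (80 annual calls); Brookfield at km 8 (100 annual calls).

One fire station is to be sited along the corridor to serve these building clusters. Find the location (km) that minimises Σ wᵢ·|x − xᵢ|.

For a sum of weighted absolute distances on a line, the optimum is the weighted median (not the mean). Total weight W = 400; half-weight = 200.
Sort by position and accumulate weight:
  km 0 (Calder, w=80) → cum 80
  km 8 (Brookfield, w=100) → cum 180
  km 19 (Ashton, w=70) → cum 250  ≥ 200 → median here
  km 26 (Denby, w=150) → cum 400
Optimal location: km 19.

x = 19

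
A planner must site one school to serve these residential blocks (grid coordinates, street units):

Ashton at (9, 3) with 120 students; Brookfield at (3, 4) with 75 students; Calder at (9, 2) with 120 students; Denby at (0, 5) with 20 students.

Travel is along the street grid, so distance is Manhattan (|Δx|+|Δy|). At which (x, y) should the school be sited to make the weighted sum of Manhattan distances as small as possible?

Manhattan distance separates: Σwᵢ(|x−xᵢ|+|y−yᵢ|) = Σwᵢ|x−xᵢ| + Σwᵢ|y−yᵢ|, so x and y are optimised independently as 1-D weighted medians.
Total weight W = 335; half = 167.5.
x-coordinate, sorted with cumulative weight:
  x=0 (Denby, w=20) cum 20
  x=3 (Brookfield, w=75) cum 95
  x=9 (Ashton, w=120) cum 215  ← median
  x=9 (Calder, w=120) cum 335
⇒ x* = 9
y-coordinate, sorted with cumulative weight:
  y=2 (Calder, w=120) cum 120
  y=3 (Ashton, w=120) cum 240  ← median
  y=4 (Brookfield, w=75) cum 315
  y=5 (Denby, w=20) cum 335
⇒ y* = 3

(9, 3)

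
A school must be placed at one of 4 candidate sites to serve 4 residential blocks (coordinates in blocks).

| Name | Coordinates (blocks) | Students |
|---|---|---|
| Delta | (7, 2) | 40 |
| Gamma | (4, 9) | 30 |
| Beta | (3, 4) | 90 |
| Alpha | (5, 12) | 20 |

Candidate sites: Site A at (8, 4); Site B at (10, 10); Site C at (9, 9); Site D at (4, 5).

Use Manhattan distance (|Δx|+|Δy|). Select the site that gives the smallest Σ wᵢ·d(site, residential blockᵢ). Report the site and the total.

Total weighted distance at each candidate:
  Site A (8, 4): total = 1060
  Site B (10, 10): total = 1960
  Site C (9, 9): total = 1640
  Site D (4, 5): total = 700
Minimum is at Site D with total 700 blocks.

Site D, total 700 blocks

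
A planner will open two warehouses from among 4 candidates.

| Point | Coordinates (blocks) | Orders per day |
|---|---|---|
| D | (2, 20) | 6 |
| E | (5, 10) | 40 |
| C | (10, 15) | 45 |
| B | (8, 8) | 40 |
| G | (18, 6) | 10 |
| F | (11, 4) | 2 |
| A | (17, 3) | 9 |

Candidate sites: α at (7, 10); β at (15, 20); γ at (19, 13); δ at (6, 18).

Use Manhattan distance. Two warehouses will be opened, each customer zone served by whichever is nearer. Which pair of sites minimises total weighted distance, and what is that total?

Evaluate every pair (each demand assigned to the nearer of the two):
  {α, γ}: total = 858
  {α, δ}: total = 874
  {α, β}: total = 961
  {γ, δ}: total = 1413
  {β, δ}: total = 1570
  {β, γ}: total = 2070
Best pair: {α, γ} with total 858.

{α, γ}, total 858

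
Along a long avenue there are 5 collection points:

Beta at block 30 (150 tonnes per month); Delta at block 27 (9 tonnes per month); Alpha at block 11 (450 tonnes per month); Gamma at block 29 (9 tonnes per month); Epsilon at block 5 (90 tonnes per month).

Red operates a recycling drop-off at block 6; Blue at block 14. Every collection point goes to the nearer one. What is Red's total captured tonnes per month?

90

The indifferent point is the midpoint (6+14)/2 = 10; collection points left of it (closer to Red at 6) go to Red, those right go to Blue.
  Epsilon at 5 (w=90) → Red
  Alpha at 11 (w=450) → Blue
  Delta at 27 (w=9) → Blue
  Gamma at 29 (w=9) → Blue
  Beta at 30 (w=150) → Blue
Red captures 90; Blue captures 618.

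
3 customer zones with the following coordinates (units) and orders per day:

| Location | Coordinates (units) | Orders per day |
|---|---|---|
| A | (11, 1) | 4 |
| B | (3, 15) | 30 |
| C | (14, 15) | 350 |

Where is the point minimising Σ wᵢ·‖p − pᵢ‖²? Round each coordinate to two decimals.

(13.11, 14.85)

The minimiser of Σwᵢ‖p−pᵢ‖² is the weighted centroid p* = (Σwᵢpᵢ)/(Σwᵢ).
Σwᵢ = 384.
Σwᵢxᵢ = 4·11 + 30·3 + 350·14 = 5034.
Σwᵢyᵢ = 4·1 + 30·15 + 350·15 = 5704.
x* = 5034/384 = 13.11, y* = 5704/384 = 14.85.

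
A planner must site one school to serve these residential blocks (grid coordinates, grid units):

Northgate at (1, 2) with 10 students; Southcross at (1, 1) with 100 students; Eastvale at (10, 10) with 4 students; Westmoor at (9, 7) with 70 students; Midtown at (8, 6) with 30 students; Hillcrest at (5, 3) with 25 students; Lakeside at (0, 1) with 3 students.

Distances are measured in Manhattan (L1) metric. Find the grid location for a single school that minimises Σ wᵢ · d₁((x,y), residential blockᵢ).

Manhattan distance separates: Σwᵢ(|x−xᵢ|+|y−yᵢ|) = Σwᵢ|x−xᵢ| + Σwᵢ|y−yᵢ|, so x and y are optimised independently as 1-D weighted medians.
Total weight W = 242; half = 121.
x-coordinate, sorted with cumulative weight:
  x=0 (Lakeside, w=3) cum 3
  x=1 (Northgate, w=10) cum 13
  x=1 (Southcross, w=100) cum 113
  x=5 (Hillcrest, w=25) cum 138  ← median
  x=8 (Midtown, w=30) cum 168
  x=9 (Westmoor, w=70) cum 238
  x=10 (Eastvale, w=4) cum 242
⇒ x* = 5
y-coordinate, sorted with cumulative weight:
  y=1 (Southcross, w=100) cum 100
  y=1 (Lakeside, w=3) cum 103
  y=2 (Northgate, w=10) cum 113
  y=3 (Hillcrest, w=25) cum 138  ← median
  y=6 (Midtown, w=30) cum 168
  y=7 (Westmoor, w=70) cum 238
  y=10 (Eastvale, w=4) cum 242
⇒ y* = 3

(5, 3)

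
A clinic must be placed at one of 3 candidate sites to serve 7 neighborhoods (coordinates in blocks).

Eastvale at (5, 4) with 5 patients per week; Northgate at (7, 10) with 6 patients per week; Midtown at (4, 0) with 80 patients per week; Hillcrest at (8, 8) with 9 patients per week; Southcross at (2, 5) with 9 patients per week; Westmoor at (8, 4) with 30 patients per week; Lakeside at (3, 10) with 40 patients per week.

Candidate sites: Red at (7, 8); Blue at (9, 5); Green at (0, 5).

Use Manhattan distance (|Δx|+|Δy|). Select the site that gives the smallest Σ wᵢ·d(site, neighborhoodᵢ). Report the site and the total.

Total weighted distance at each candidate:
  Red (7, 8): total = 1393
  Blue (9, 5): total = 1466
  Green (0, 5): total = 1529
Minimum is at Red with total 1393 blocks.

Red, total 1393 blocks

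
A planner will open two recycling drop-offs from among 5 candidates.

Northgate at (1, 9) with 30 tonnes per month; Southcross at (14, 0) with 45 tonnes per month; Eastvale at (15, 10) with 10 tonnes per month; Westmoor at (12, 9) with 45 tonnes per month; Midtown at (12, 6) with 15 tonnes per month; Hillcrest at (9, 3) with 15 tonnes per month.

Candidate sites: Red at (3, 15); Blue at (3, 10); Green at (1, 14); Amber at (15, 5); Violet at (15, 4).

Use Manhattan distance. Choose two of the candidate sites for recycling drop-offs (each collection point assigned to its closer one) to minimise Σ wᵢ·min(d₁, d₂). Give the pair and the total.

Evaluate every pair (each demand assigned to the nearer of the two):
  {Blue, Amber}: total = 905
  {Blue, Violet}: total = 915
  {Green, Amber}: total = 965
  {Green, Violet}: total = 975
  {Red, Amber}: total = 1055
  {Red, Violet}: total = 1065
  {Amber, Violet}: total = 1295
  {Red, Blue}: total = 1995
  {Blue, Green}: total = 1995
  {Red, Green}: total = 2705
Best pair: {Blue, Amber} with total 905.

{Blue, Amber}, total 905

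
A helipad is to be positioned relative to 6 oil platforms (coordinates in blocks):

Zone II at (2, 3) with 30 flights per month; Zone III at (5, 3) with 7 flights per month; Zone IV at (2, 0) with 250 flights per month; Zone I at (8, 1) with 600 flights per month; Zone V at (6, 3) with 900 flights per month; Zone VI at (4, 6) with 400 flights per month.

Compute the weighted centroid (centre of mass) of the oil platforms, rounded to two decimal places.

The minimiser of Σwᵢ‖p−pᵢ‖² is the weighted centroid p* = (Σwᵢpᵢ)/(Σwᵢ).
Σwᵢ = 2187.
Σwᵢxᵢ = 30·2 + 7·5 + 250·2 + 600·8 + 900·6 + 400·4 = 12395.
Σwᵢyᵢ = 30·3 + 7·3 + 250·0 + 600·1 + 900·3 + 400·6 = 5811.
x* = 12395/2187 = 5.67, y* = 5811/2187 = 2.66.

(5.67, 2.66)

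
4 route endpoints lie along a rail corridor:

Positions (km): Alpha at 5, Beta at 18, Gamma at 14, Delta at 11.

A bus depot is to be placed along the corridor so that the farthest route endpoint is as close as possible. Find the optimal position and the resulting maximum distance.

location 11.5, max distance 6.5

The 1-center on a line is the midpoint of the two extreme points: leftmost at 5, rightmost at 18.
Optimal location = (5 + 18)/2 = 11.5; maximum distance = (18 − 5)/2 = 6.5.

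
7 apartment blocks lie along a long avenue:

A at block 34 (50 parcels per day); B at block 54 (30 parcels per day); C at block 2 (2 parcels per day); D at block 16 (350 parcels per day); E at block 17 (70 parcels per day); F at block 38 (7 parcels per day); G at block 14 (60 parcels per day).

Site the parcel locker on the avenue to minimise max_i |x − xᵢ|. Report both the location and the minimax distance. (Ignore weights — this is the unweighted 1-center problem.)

The 1-center on a line is the midpoint of the two extreme points: leftmost at 2, rightmost at 54.
Optimal location = (2 + 54)/2 = 28; maximum distance = (54 − 2)/2 = 26.

location 28, max distance 26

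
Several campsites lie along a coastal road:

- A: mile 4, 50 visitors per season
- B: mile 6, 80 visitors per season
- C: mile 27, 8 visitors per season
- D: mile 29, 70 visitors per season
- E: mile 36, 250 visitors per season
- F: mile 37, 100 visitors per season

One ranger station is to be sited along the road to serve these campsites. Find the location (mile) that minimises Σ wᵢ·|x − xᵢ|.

x = 36

For a sum of weighted absolute distances on a line, the optimum is the weighted median (not the mean). Total weight W = 558; half-weight = 279.
Sort by position and accumulate weight:
  mile 4 (A, w=50) → cum 50
  mile 6 (B, w=80) → cum 130
  mile 27 (C, w=8) → cum 138
  mile 29 (D, w=70) → cum 208
  mile 36 (E, w=250) → cum 458  ≥ 279 → median here
  mile 37 (F, w=100) → cum 558
Optimal location: mile 36.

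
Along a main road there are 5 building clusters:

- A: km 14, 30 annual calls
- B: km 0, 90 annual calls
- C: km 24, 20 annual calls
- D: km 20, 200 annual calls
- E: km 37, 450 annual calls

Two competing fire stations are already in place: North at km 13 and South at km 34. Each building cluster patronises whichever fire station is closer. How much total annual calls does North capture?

The indifferent point is the midpoint (13+34)/2 = 23.5; building clusters left of it (closer to North at 13) go to North, those right go to South.
  B at 0 (w=90) → North
  A at 14 (w=30) → North
  D at 20 (w=200) → North
  C at 24 (w=20) → South
  E at 37 (w=450) → South
North captures 320; South captures 470.

320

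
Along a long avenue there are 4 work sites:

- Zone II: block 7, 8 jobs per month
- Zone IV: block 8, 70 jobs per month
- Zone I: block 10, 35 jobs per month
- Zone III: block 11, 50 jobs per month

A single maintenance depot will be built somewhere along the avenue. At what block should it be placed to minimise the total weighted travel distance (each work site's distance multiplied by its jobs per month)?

For a sum of weighted absolute distances on a line, the optimum is the weighted median (not the mean). Total weight W = 163; half-weight = 81.5.
Sort by position and accumulate weight:
  block 7 (Zone II, w=8) → cum 8
  block 8 (Zone IV, w=70) → cum 78
  block 10 (Zone I, w=35) → cum 113  ≥ 81.5 → median here
  block 11 (Zone III, w=50) → cum 163
Optimal location: block 10.

x = 10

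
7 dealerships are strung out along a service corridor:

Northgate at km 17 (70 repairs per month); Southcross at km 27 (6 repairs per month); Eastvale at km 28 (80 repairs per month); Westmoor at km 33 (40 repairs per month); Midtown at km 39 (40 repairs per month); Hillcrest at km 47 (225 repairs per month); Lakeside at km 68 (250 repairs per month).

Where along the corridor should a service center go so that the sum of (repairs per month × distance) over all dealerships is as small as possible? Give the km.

x = 47

For a sum of weighted absolute distances on a line, the optimum is the weighted median (not the mean). Total weight W = 711; half-weight = 355.5.
Sort by position and accumulate weight:
  km 17 (Northgate, w=70) → cum 70
  km 27 (Southcross, w=6) → cum 76
  km 28 (Eastvale, w=80) → cum 156
  km 33 (Westmoor, w=40) → cum 196
  km 39 (Midtown, w=40) → cum 236
  km 47 (Hillcrest, w=225) → cum 461  ≥ 355.5 → median here
  km 68 (Lakeside, w=250) → cum 711
Optimal location: km 47.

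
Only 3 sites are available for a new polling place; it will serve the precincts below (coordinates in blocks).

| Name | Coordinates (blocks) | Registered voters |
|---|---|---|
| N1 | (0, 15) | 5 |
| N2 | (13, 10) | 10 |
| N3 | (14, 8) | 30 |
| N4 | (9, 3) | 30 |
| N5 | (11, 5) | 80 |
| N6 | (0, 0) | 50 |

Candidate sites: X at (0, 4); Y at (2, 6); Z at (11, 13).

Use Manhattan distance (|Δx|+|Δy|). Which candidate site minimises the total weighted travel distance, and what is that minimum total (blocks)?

Total weighted distance at each candidate:
  X (0, 4): total = 2245
  Y (2, 6): total = 2125
  Z (11, 13): total = 2555
Minimum is at Y with total 2125 blocks.

Y, total 2125 blocks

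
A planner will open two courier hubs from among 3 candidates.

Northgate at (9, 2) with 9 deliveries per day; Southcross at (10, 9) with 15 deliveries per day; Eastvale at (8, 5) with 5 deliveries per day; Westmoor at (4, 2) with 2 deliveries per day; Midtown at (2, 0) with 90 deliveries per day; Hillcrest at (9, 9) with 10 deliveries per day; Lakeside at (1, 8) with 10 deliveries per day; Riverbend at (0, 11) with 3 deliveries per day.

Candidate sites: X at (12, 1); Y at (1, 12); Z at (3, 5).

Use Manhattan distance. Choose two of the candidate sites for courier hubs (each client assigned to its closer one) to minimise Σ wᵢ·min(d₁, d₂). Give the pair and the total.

Evaluate every pair (each demand assigned to the nearer of the two):
  {X, Z}: total = 936
  {Y, Z}: total = 965
  {X, Y}: total = 1390
Best pair: {X, Z} with total 936.

{X, Z}, total 936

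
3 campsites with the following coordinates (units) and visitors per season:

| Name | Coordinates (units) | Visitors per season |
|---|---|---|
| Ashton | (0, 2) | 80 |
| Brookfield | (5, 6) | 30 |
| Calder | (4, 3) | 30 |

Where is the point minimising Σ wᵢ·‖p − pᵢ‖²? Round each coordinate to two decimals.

The minimiser of Σwᵢ‖p−pᵢ‖² is the weighted centroid p* = (Σwᵢpᵢ)/(Σwᵢ).
Σwᵢ = 140.
Σwᵢxᵢ = 80·0 + 30·5 + 30·4 = 270.
Σwᵢyᵢ = 80·2 + 30·6 + 30·3 = 430.
x* = 270/140 = 1.93, y* = 430/140 = 3.07.

(1.93, 3.07)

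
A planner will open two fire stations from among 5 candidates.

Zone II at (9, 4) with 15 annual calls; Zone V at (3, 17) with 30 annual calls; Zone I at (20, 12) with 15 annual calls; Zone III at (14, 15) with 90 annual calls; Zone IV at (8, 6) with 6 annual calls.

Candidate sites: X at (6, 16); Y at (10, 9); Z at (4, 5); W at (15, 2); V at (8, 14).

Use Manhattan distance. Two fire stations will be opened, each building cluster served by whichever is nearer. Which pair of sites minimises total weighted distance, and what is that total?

{X, V}, total 1173

Evaluate every pair (each demand assigned to the nearer of the two):
  {X, V}: total = 1173
  {Y, V}: total = 1185
  {Z, V}: total = 1200
  {X, Y}: total = 1245
  {W, V}: total = 1248
  {X, Z}: total = 1320
  {X, W}: total = 1341
  {Y, Z}: total = 1605
  {Y, W}: total = 1665
  {Z, W}: total = 1995
Best pair: {X, V} with total 1173.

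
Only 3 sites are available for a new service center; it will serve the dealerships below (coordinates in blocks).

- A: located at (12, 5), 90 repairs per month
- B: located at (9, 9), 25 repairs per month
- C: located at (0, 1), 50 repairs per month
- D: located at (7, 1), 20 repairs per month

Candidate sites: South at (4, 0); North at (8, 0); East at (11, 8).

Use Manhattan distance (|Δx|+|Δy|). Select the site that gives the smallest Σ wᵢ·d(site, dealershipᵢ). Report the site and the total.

Total weighted distance at each candidate:
  South (4, 0): total = 1850
  North (8, 0): total = 1550
  East (11, 8): total = 1555
Minimum is at North with total 1550 blocks.

North, total 1550 blocks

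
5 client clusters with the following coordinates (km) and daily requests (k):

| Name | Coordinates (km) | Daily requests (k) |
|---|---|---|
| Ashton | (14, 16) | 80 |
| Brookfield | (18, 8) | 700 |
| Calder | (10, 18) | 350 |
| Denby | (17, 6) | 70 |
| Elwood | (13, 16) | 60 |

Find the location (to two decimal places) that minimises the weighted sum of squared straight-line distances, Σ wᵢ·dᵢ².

The minimiser of Σwᵢ‖p−pᵢ‖² is the weighted centroid p* = (Σwᵢpᵢ)/(Σwᵢ).
Σwᵢ = 1260.
Σwᵢxᵢ = 80·14 + 700·18 + 350·10 + 70·17 + 60·13 = 19190.
Σwᵢyᵢ = 80·16 + 700·8 + 350·18 + 70·6 + 60·16 = 14560.
x* = 19190/1260 = 15.23, y* = 14560/1260 = 11.56.

(15.23, 11.56)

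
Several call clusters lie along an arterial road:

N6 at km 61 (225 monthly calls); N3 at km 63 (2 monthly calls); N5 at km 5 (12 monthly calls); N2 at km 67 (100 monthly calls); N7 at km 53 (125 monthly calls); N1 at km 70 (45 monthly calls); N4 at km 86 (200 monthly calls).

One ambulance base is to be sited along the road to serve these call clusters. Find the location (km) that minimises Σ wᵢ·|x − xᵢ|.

x = 61

For a sum of weighted absolute distances on a line, the optimum is the weighted median (not the mean). Total weight W = 709; half-weight = 354.5.
Sort by position and accumulate weight:
  km 5 (N5, w=12) → cum 12
  km 53 (N7, w=125) → cum 137
  km 61 (N6, w=225) → cum 362  ≥ 354.5 → median here
  km 63 (N3, w=2) → cum 364
  km 67 (N2, w=100) → cum 464
  km 70 (N1, w=45) → cum 509
  km 86 (N4, w=200) → cum 709
Optimal location: km 61.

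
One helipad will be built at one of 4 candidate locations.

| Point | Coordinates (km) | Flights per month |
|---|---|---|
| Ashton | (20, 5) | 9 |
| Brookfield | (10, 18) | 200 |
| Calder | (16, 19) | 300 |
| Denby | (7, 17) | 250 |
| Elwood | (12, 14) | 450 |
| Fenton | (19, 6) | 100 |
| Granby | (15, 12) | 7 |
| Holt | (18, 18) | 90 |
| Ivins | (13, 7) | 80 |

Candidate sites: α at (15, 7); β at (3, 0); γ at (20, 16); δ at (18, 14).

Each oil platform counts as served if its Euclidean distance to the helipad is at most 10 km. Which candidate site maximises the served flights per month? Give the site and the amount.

δ, covering 1236

Coverage radius r = 10 km; a point is covered iff (Δx)²+(Δy)² ≤ 10² = 100.
  α (15, 7): covers {Ashton, Elwood, Fenton, Granby, Ivins} → 646
  β (3, 0): covers {none} → 0
  γ (20, 16): covers {Calder, Elwood, Granby, Holt} → 847
  δ (18, 14): covers {Ashton, Brookfield, Calder, Elwood, Fenton, Granby, Holt, Ivins} → 1236
Maximum coverage at δ: 1236 flights per month.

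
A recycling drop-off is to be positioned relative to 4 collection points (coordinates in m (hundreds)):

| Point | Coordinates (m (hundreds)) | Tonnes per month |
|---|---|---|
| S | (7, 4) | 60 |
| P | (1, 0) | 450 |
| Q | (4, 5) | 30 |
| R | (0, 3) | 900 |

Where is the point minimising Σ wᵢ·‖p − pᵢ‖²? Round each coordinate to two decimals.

(0.69, 2.15)

The minimiser of Σwᵢ‖p−pᵢ‖² is the weighted centroid p* = (Σwᵢpᵢ)/(Σwᵢ).
Σwᵢ = 1440.
Σwᵢxᵢ = 60·7 + 450·1 + 30·4 + 900·0 = 990.
Σwᵢyᵢ = 60·4 + 450·0 + 30·5 + 900·3 = 3090.
x* = 990/1440 = 0.69, y* = 3090/1440 = 2.15.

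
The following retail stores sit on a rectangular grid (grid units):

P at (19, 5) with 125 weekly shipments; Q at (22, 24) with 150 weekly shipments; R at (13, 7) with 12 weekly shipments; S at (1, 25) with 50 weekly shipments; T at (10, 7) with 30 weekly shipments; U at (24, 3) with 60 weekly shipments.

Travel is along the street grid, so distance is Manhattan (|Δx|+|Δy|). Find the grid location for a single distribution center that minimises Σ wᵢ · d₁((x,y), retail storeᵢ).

(19, 7)

Manhattan distance separates: Σwᵢ(|x−xᵢ|+|y−yᵢ|) = Σwᵢ|x−xᵢ| + Σwᵢ|y−yᵢ|, so x and y are optimised independently as 1-D weighted medians.
Total weight W = 427; half = 213.5.
x-coordinate, sorted with cumulative weight:
  x=1 (S, w=50) cum 50
  x=10 (T, w=30) cum 80
  x=13 (R, w=12) cum 92
  x=19 (P, w=125) cum 217  ← median
  x=22 (Q, w=150) cum 367
  x=24 (U, w=60) cum 427
⇒ x* = 19
y-coordinate, sorted with cumulative weight:
  y=3 (U, w=60) cum 60
  y=5 (P, w=125) cum 185
  y=7 (R, w=12) cum 197
  y=7 (T, w=30) cum 227  ← median
  y=24 (Q, w=150) cum 377
  y=25 (S, w=50) cum 427
⇒ y* = 7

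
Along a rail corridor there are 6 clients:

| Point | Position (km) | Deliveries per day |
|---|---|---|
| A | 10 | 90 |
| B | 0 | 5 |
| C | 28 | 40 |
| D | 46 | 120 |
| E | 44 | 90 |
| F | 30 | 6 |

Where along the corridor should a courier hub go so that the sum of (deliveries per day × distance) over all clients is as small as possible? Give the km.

For a sum of weighted absolute distances on a line, the optimum is the weighted median (not the mean). Total weight W = 351; half-weight = 175.5.
Sort by position and accumulate weight:
  km 0 (B, w=5) → cum 5
  km 10 (A, w=90) → cum 95
  km 28 (C, w=40) → cum 135
  km 30 (F, w=6) → cum 141
  km 44 (E, w=90) → cum 231  ≥ 175.5 → median here
  km 46 (D, w=120) → cum 351
Optimal location: km 44.

x = 44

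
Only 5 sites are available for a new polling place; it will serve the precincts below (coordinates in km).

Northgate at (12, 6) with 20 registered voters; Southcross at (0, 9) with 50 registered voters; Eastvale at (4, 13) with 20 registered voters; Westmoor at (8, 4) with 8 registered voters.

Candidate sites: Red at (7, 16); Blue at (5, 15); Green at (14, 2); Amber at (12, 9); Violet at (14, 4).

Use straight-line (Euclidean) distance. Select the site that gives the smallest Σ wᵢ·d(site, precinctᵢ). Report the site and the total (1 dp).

Blue, total 754.5 km

Total weighted distance at each candidate:
  Red (7, 16): total = 899.8
  Blue (5, 15): total = 754.5
  Green (14, 2): total = 1220.0
  Amber (12, 9): total = 890.1
  Violet (14, 4): total = 1116.9
Minimum is at Blue with total 754.5 km.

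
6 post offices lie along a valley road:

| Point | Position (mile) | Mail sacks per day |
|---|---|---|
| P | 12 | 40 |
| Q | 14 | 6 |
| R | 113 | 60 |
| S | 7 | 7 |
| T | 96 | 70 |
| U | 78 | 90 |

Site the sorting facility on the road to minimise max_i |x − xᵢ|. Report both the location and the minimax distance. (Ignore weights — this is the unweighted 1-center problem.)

The 1-center on a line is the midpoint of the two extreme points: leftmost at 7, rightmost at 113.
Optimal location = (7 + 113)/2 = 60; maximum distance = (113 − 7)/2 = 53.

location 60, max distance 53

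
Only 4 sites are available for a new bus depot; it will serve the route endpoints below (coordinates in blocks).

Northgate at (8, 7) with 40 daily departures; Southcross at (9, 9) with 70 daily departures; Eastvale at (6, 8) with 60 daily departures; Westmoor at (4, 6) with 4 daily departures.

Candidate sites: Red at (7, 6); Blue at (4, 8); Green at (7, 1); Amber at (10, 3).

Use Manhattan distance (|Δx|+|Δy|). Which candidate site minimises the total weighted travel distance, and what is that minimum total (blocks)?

Total weighted distance at each candidate:
  Red (7, 6): total = 622
  Blue (4, 8): total = 748
  Green (7, 1): total = 1492
  Amber (10, 3): total = 1306
Minimum is at Red with total 622 blocks.

Red, total 622 blocks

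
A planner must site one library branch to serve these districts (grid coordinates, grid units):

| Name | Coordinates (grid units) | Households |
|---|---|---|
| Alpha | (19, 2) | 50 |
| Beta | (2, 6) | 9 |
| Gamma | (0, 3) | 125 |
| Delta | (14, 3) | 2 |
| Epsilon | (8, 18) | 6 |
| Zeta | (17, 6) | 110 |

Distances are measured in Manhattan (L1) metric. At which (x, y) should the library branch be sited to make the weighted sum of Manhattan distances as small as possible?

(17, 3)

Manhattan distance separates: Σwᵢ(|x−xᵢ|+|y−yᵢ|) = Σwᵢ|x−xᵢ| + Σwᵢ|y−yᵢ|, so x and y are optimised independently as 1-D weighted medians.
Total weight W = 302; half = 151.
x-coordinate, sorted with cumulative weight:
  x=0 (Gamma, w=125) cum 125
  x=2 (Beta, w=9) cum 134
  x=8 (Epsilon, w=6) cum 140
  x=14 (Delta, w=2) cum 142
  x=17 (Zeta, w=110) cum 252  ← median
  x=19 (Alpha, w=50) cum 302
⇒ x* = 17
y-coordinate, sorted with cumulative weight:
  y=2 (Alpha, w=50) cum 50
  y=3 (Gamma, w=125) cum 175  ← median
  y=3 (Delta, w=2) cum 177
  y=6 (Beta, w=9) cum 186
  y=6 (Zeta, w=110) cum 296
  y=18 (Epsilon, w=6) cum 302
⇒ y* = 3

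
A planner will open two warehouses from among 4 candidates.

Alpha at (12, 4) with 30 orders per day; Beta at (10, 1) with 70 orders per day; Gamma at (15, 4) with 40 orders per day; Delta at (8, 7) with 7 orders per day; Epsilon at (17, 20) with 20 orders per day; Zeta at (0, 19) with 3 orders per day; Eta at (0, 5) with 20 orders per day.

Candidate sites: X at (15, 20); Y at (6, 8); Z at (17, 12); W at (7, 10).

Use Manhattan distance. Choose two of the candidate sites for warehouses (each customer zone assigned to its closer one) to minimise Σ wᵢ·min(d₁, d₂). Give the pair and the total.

Evaluate every pair (each demand assigned to the nearer of the two):
  {X, Y}: total = 1879
  {Y, Z}: total = 1882
  {Z, W}: total = 2046
  {X, W}: total = 2086
  {Y, W}: total = 2239
  {X, Z}: total = 2716
Best pair: {X, Y} with total 1879.

{X, Y}, total 1879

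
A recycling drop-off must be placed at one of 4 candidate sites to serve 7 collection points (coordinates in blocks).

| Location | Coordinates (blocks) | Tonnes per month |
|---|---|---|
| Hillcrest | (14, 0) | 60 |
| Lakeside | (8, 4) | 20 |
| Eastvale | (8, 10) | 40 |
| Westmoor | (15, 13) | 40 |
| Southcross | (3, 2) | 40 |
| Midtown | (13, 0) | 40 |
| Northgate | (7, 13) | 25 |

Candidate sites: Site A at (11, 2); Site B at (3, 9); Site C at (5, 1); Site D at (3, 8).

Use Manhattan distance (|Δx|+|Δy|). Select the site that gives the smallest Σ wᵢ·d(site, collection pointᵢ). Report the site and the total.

Site A, total 2295 blocks

Total weighted distance at each candidate:
  Site A (11, 2): total = 2295
  Site B (3, 9): total = 3520
  Site C (5, 1): total = 2910
  Site D (3, 8): total = 3465
Minimum is at Site A with total 2295 blocks.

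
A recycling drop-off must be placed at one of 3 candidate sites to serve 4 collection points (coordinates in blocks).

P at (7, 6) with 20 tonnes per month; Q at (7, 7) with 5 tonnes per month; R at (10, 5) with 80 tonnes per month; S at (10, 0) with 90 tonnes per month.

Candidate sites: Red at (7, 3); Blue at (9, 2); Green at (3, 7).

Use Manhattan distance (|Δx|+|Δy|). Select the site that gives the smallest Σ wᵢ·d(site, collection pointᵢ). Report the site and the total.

Blue, total 745 blocks

Total weighted distance at each candidate:
  Red (7, 3): total = 1020
  Blue (9, 2): total = 745
  Green (3, 7): total = 2100
Minimum is at Blue with total 745 blocks.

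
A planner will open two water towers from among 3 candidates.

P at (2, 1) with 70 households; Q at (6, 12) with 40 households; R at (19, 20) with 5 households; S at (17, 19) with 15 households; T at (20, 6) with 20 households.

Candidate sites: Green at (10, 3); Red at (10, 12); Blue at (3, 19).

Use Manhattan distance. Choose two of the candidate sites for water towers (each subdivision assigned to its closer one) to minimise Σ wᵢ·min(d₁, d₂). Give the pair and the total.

{Green, Red}, total 1415

Evaluate every pair (each demand assigned to the nearer of the two):
  {Green, Red}: total = 1415
  {Green, Blue}: total = 1655
  {Red, Blue}: total = 2105
Best pair: {Green, Red} with total 1415.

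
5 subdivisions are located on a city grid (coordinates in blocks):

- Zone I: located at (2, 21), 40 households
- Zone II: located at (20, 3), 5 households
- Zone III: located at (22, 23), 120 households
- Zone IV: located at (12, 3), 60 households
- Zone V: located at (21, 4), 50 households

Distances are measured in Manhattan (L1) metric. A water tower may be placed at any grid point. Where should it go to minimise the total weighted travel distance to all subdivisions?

Manhattan distance separates: Σwᵢ(|x−xᵢ|+|y−yᵢ|) = Σwᵢ|x−xᵢ| + Σwᵢ|y−yᵢ|, so x and y are optimised independently as 1-D weighted medians.
Total weight W = 275; half = 137.5.
x-coordinate, sorted with cumulative weight:
  x=2 (Zone I, w=40) cum 40
  x=12 (Zone IV, w=60) cum 100
  x=20 (Zone II, w=5) cum 105
  x=21 (Zone V, w=50) cum 155  ← median
  x=22 (Zone III, w=120) cum 275
⇒ x* = 21
y-coordinate, sorted with cumulative weight:
  y=3 (Zone II, w=5) cum 5
  y=3 (Zone IV, w=60) cum 65
  y=4 (Zone V, w=50) cum 115
  y=21 (Zone I, w=40) cum 155  ← median
  y=23 (Zone III, w=120) cum 275
⇒ y* = 21

(21, 21)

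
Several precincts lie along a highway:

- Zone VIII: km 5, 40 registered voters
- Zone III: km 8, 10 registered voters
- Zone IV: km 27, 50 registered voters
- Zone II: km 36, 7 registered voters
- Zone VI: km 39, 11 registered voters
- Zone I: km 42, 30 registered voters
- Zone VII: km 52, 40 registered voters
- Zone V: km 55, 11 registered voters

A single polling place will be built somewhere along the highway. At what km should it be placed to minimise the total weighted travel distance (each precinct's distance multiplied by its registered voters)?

For a sum of weighted absolute distances on a line, the optimum is the weighted median (not the mean). Total weight W = 199; half-weight = 99.5.
Sort by position and accumulate weight:
  km 5 (Zone VIII, w=40) → cum 40
  km 8 (Zone III, w=10) → cum 50
  km 27 (Zone IV, w=50) → cum 100  ≥ 99.5 → median here
  km 36 (Zone II, w=7) → cum 107
  km 39 (Zone VI, w=11) → cum 118
  km 42 (Zone I, w=30) → cum 148
  km 52 (Zone VII, w=40) → cum 188
  km 55 (Zone V, w=11) → cum 199
Optimal location: km 27.

x = 27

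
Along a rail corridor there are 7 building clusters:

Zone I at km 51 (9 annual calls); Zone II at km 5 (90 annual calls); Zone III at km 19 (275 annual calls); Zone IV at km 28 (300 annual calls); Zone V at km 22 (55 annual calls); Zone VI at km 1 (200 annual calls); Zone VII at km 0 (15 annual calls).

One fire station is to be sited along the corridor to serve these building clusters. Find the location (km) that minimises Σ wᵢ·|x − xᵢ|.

For a sum of weighted absolute distances on a line, the optimum is the weighted median (not the mean). Total weight W = 944; half-weight = 472.
Sort by position and accumulate weight:
  km 0 (Zone VII, w=15) → cum 15
  km 1 (Zone VI, w=200) → cum 215
  km 5 (Zone II, w=90) → cum 305
  km 19 (Zone III, w=275) → cum 580  ≥ 472 → median here
  km 22 (Zone V, w=55) → cum 635
  km 28 (Zone IV, w=300) → cum 935
  km 51 (Zone I, w=9) → cum 944
Optimal location: km 19.

x = 19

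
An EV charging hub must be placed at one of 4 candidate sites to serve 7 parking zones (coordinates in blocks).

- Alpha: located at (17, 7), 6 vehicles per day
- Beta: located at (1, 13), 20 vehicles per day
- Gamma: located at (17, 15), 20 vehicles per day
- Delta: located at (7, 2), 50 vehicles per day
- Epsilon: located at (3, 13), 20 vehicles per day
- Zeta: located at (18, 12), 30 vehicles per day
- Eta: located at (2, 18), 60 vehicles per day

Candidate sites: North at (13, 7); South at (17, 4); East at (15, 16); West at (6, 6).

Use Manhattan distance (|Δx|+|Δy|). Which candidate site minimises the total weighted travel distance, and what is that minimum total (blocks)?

West, total 2662 blocks

Total weighted distance at each candidate:
  North (13, 7): total = 3114
  South (17, 4): total = 3808
  East (15, 16): total = 2976
  West (6, 6): total = 2662
Minimum is at West with total 2662 blocks.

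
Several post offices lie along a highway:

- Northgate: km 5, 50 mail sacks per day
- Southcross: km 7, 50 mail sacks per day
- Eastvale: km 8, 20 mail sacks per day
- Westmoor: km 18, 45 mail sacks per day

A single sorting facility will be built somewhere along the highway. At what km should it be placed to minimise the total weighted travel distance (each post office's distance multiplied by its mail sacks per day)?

For a sum of weighted absolute distances on a line, the optimum is the weighted median (not the mean). Total weight W = 165; half-weight = 82.5.
Sort by position and accumulate weight:
  km 5 (Northgate, w=50) → cum 50
  km 7 (Southcross, w=50) → cum 100  ≥ 82.5 → median here
  km 8 (Eastvale, w=20) → cum 120
  km 18 (Westmoor, w=45) → cum 165
Optimal location: km 7.

x = 7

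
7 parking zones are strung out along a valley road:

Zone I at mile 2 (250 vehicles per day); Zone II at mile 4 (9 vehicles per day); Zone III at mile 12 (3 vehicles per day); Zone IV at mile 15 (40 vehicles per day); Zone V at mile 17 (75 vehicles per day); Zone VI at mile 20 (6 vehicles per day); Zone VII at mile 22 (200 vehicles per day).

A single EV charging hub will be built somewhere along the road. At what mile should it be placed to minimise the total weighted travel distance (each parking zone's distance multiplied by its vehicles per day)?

x = 15

For a sum of weighted absolute distances on a line, the optimum is the weighted median (not the mean). Total weight W = 583; half-weight = 291.5.
Sort by position and accumulate weight:
  mile 2 (Zone I, w=250) → cum 250
  mile 4 (Zone II, w=9) → cum 259
  mile 12 (Zone III, w=3) → cum 262
  mile 15 (Zone IV, w=40) → cum 302  ≥ 291.5 → median here
  mile 17 (Zone V, w=75) → cum 377
  mile 20 (Zone VI, w=6) → cum 383
  mile 22 (Zone VII, w=200) → cum 583
Optimal location: mile 15.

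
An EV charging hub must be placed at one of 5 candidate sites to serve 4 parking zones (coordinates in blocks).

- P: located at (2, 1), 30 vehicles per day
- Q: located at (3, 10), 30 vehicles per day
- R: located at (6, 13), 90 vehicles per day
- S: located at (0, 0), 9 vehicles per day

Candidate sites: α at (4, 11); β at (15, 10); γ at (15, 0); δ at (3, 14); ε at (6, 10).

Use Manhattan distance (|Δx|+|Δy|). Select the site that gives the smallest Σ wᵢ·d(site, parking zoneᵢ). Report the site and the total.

Total weighted distance at each candidate:
  α (4, 11): total = 915
  β (15, 10): total = 2325
  γ (15, 0): total = 3195
  δ (3, 14): total = 1053
  ε (6, 10): total = 894
Minimum is at ε with total 894 blocks.

ε, total 894 blocks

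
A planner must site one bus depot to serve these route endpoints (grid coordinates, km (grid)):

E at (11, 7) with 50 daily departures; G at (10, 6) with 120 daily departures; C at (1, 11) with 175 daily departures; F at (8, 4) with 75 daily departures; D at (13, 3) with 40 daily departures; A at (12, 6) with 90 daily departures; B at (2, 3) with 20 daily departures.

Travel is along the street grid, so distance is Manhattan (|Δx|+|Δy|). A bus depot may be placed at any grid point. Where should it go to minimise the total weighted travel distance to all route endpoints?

(10, 6)

Manhattan distance separates: Σwᵢ(|x−xᵢ|+|y−yᵢ|) = Σwᵢ|x−xᵢ| + Σwᵢ|y−yᵢ|, so x and y are optimised independently as 1-D weighted medians.
Total weight W = 570; half = 285.
x-coordinate, sorted with cumulative weight:
  x=1 (C, w=175) cum 175
  x=2 (B, w=20) cum 195
  x=8 (F, w=75) cum 270
  x=10 (G, w=120) cum 390  ← median
  x=11 (E, w=50) cum 440
  x=12 (A, w=90) cum 530
  x=13 (D, w=40) cum 570
⇒ x* = 10
y-coordinate, sorted with cumulative weight:
  y=3 (D, w=40) cum 40
  y=3 (B, w=20) cum 60
  y=4 (F, w=75) cum 135
  y=6 (G, w=120) cum 255
  y=6 (A, w=90) cum 345  ← median
  y=7 (E, w=50) cum 395
  y=11 (C, w=175) cum 570
⇒ y* = 6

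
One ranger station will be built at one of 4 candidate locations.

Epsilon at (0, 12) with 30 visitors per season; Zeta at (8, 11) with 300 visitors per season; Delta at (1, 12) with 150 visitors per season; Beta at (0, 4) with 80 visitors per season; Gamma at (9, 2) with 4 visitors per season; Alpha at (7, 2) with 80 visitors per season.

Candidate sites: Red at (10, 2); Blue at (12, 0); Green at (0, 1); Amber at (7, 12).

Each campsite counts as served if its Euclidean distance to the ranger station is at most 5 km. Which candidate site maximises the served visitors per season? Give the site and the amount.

Amber, covering 300

Coverage radius r = 5 km; a point is covered iff (Δx)²+(Δy)² ≤ 5² = 25.
  Red (10, 2): covers {Gamma, Alpha} → 84
  Blue (12, 0): covers {Gamma} → 4
  Green (0, 1): covers {Beta} → 80
  Amber (7, 12): covers {Zeta} → 300
Maximum coverage at Amber: 300 visitors per season.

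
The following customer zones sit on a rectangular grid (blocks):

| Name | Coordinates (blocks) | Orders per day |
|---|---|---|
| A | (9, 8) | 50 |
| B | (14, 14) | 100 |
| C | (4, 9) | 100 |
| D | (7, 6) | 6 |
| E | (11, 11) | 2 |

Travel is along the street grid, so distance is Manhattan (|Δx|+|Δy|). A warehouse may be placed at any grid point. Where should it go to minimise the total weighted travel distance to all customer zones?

Manhattan distance separates: Σwᵢ(|x−xᵢ|+|y−yᵢ|) = Σwᵢ|x−xᵢ| + Σwᵢ|y−yᵢ|, so x and y are optimised independently as 1-D weighted medians.
Total weight W = 258; half = 129.
x-coordinate, sorted with cumulative weight:
  x=4 (C, w=100) cum 100
  x=7 (D, w=6) cum 106
  x=9 (A, w=50) cum 156  ← median
  x=11 (E, w=2) cum 158
  x=14 (B, w=100) cum 258
⇒ x* = 9
y-coordinate, sorted with cumulative weight:
  y=6 (D, w=6) cum 6
  y=8 (A, w=50) cum 56
  y=9 (C, w=100) cum 156  ← median
  y=11 (E, w=2) cum 158
  y=14 (B, w=100) cum 258
⇒ y* = 9

(9, 9)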